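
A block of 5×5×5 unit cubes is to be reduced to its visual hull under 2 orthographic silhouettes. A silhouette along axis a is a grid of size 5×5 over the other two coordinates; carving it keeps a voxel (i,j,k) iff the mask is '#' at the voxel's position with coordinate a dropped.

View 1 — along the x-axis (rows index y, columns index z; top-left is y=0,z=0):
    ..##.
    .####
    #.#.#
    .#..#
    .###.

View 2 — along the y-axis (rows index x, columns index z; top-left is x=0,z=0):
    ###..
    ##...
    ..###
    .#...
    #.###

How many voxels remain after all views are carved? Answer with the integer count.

remaining voxels: 36

full grid |V| = 125
after view 1 [x-axis, 14 of 25 cells solid] → remaining = 70
after view 2 [y-axis, 13 of 25 cells solid] → remaining = 36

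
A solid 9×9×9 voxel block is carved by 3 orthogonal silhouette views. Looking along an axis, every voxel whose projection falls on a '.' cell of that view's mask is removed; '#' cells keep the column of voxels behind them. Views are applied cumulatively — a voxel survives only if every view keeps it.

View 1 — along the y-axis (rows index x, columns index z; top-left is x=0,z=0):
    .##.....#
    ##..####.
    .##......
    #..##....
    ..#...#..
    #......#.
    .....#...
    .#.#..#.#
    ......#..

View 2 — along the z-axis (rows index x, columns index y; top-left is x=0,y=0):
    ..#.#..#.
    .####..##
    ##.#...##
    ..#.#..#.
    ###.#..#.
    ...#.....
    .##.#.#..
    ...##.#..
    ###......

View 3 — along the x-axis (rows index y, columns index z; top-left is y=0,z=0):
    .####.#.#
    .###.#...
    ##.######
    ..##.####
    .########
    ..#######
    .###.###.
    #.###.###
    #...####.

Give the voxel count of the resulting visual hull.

voxel count = 71

start: 9×9×9 = 729 voxels
V1 y: intersect with XZ mask (24 set) -- 216 left
V2 z: intersect with XY mask (33 set) -- 95 left
V3 x: intersect with YZ mask (57 set) -- 71 left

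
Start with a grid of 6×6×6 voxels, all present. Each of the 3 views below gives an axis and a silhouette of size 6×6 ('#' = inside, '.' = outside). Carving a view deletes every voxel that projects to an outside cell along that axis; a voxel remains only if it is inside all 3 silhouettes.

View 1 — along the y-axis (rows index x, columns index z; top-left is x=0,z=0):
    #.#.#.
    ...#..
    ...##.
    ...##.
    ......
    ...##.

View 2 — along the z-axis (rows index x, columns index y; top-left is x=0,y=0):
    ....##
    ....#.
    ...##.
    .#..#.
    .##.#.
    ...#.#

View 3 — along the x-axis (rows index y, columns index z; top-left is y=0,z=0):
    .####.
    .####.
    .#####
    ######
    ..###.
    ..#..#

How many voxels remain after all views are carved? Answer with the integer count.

|visual hull| = 14

before carving: 216 voxels (6×6×6)
  1. axis=1 (XZ plane), |mask|=10  ⇒  voxels=60
  2. axis=2 (XY plane), |mask|=12  ⇒  voxels=19
  3. axis=0 (YZ plane), |mask|=24  ⇒  voxels=14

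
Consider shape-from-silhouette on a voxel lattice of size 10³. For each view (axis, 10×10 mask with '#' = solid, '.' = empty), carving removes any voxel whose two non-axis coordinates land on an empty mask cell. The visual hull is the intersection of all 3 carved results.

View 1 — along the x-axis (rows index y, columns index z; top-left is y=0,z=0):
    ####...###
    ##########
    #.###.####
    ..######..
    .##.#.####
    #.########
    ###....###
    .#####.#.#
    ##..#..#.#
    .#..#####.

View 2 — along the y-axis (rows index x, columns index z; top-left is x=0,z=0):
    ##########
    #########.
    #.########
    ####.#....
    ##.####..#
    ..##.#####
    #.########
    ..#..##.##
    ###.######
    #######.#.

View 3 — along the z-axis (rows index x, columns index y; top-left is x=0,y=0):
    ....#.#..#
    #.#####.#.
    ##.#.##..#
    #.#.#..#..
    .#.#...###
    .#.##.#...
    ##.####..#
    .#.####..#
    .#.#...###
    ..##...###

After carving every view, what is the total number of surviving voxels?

283 voxels

before carving: 1000 voxels (10×10×10)
V1 x: intersect with YZ mask (71 set) -- 710 left
V2 y: intersect with XZ mask (78 set) -- 542 left
V3 z: intersect with XY mask (52 set) -- 283 left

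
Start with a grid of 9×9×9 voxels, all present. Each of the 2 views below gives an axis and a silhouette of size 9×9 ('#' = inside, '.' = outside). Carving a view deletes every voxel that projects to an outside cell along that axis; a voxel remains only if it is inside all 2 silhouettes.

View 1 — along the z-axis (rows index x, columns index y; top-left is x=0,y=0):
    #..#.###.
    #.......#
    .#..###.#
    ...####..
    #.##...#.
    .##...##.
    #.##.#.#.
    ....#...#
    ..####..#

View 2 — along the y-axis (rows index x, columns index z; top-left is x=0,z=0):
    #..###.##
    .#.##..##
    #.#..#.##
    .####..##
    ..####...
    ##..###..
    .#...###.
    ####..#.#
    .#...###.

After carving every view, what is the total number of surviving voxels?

full grid |V| = 729
V1 z: intersect with XY mask (36 set) -- 324 left
V2 y: intersect with XZ mask (45 set) -- 177 left

voxel count = 177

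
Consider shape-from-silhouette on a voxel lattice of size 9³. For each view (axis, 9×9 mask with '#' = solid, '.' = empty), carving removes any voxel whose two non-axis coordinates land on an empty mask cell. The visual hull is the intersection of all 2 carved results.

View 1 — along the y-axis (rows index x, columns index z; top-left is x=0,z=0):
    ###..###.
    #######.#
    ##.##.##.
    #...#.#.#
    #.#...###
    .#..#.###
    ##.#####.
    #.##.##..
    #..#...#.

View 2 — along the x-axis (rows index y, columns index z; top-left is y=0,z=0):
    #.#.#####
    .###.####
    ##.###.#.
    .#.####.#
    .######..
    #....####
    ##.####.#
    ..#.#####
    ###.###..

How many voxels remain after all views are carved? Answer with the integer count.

full grid |V| = 729
carve view 1 (along y, XZ-mask fill 49/81): 441 voxels remain
carve view 2 (along x, YZ-mask fill 56/81): 304 voxels remain

voxel count = 304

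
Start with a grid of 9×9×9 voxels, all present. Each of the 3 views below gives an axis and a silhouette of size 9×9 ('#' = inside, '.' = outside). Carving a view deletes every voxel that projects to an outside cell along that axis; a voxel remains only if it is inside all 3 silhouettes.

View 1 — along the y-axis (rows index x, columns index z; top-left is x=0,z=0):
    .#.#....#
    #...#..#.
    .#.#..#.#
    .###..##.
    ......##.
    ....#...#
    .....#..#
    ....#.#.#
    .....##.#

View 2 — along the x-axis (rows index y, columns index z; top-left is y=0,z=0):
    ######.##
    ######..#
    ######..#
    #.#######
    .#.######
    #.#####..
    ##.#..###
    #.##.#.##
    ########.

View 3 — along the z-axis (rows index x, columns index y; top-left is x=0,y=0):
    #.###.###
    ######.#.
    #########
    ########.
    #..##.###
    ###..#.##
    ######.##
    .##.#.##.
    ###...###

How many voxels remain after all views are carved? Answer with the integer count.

|visual hull| = 144

full grid |V| = 729
V1 y: intersect with XZ mask (27 set) -- 243 left
V2 x: intersect with YZ mask (63 set) -- 182 left
V3 z: intersect with XY mask (62 set) -- 144 left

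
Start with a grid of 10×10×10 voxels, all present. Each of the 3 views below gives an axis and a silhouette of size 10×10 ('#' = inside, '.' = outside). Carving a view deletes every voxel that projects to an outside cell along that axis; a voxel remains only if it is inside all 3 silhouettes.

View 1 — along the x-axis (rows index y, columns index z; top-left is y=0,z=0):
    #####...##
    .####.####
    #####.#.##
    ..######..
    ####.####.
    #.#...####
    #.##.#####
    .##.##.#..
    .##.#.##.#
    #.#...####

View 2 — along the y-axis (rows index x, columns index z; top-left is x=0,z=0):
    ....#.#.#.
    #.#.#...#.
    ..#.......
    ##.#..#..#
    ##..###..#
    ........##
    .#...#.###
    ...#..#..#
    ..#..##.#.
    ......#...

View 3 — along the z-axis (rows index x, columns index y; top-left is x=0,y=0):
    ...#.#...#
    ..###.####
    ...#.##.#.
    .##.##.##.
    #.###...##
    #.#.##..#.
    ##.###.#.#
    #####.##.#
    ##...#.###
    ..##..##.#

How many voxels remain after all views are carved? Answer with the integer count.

before carving: 1000 voxels (10×10×10)
step 1: project along x, AND mask (68/100) → |grid| = 680
step 2: project along y, AND mask (34/100) → |grid| = 234
step 3: project along z, AND mask (57/100) → |grid| = 138

|visual hull| = 138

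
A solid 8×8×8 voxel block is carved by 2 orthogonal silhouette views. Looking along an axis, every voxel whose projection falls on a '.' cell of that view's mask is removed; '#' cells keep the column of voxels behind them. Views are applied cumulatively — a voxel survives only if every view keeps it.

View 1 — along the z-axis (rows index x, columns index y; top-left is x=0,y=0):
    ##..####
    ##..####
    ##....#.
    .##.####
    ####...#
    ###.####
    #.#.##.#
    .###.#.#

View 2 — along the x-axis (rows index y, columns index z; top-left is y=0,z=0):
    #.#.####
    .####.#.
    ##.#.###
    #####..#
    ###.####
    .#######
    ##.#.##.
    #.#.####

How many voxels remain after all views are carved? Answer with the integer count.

initial block: 8^3 = 512
after view 1 [z-axis, 43 of 64 cells solid] → remaining = 344
after view 2 [x-axis, 48 of 64 cells solid] → remaining = 257

|visual hull| = 257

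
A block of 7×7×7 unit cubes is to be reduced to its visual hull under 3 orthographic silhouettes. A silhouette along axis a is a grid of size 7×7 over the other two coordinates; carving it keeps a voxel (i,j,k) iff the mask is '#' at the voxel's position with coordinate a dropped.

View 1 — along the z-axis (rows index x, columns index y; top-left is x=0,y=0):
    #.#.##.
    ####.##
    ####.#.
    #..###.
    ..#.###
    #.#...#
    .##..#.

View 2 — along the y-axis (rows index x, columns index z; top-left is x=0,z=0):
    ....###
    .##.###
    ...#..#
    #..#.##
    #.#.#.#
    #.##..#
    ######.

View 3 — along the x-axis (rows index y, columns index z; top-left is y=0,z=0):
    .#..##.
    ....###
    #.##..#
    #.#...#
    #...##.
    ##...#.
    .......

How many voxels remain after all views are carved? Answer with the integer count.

full grid |V| = 343
after view 1 [z-axis, 29 of 49 cells solid] → remaining = 203
after view 2 [y-axis, 28 of 49 cells solid] → remaining = 114
after view 3 [x-axis, 19 of 49 cells solid] → remaining = 47

47 voxels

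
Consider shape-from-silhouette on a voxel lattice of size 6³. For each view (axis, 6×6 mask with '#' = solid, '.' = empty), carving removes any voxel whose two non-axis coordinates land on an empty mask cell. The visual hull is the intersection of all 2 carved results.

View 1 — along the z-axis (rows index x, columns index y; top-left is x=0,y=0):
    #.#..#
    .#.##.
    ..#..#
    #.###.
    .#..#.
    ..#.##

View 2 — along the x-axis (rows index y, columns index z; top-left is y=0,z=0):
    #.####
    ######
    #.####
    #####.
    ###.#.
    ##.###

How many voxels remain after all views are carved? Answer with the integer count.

initial block: 6^3 = 216
  1. axis=2 (XY plane), |mask|=17  ⇒  voxels=102
  2. axis=0 (YZ plane), |mask|=30  ⇒  voxels=83

remaining voxels: 83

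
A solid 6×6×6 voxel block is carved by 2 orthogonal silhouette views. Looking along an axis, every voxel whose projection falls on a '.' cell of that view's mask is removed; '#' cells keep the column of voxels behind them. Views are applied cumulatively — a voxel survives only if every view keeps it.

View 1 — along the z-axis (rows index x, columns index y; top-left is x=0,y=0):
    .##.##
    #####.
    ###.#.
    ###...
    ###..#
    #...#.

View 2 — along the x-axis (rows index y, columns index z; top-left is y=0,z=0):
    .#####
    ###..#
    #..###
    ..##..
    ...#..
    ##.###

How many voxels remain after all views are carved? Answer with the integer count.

81 voxels

full grid |V| = 216
step 1: project along z, AND mask (22/36) → |grid| = 132
step 2: project along x, AND mask (21/36) → |grid| = 81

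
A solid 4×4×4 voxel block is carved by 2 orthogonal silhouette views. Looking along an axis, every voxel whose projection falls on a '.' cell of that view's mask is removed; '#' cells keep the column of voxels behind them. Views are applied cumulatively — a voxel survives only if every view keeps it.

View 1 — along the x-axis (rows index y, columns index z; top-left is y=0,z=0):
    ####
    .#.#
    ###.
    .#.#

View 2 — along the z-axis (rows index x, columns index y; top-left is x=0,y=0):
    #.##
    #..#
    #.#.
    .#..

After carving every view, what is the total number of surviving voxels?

before carving: 64 voxels (4×4×4)
carve view 1 (along x, YZ-mask fill 11/16): 44 voxels remain
carve view 2 (along z, XY-mask fill 8/16): 24 voxels remain

24 voxels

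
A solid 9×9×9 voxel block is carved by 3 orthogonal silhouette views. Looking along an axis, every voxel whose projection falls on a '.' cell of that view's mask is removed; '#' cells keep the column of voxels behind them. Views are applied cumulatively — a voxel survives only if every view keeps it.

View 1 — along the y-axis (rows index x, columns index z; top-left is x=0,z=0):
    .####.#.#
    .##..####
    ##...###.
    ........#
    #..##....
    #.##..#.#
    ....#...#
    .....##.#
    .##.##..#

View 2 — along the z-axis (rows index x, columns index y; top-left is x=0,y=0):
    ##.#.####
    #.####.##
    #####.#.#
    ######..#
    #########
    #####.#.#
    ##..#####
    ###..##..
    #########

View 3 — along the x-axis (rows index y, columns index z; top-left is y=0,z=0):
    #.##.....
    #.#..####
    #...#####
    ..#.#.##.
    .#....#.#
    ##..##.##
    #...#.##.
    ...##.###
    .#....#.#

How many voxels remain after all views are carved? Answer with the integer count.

131 voxels

before carving: 729 voxels (9×9×9)
after view 1 [y-axis, 36 of 81 cells solid] → remaining = 324
after view 2 [z-axis, 65 of 81 cells solid] → remaining = 262
after view 3 [x-axis, 40 of 81 cells solid] → remaining = 131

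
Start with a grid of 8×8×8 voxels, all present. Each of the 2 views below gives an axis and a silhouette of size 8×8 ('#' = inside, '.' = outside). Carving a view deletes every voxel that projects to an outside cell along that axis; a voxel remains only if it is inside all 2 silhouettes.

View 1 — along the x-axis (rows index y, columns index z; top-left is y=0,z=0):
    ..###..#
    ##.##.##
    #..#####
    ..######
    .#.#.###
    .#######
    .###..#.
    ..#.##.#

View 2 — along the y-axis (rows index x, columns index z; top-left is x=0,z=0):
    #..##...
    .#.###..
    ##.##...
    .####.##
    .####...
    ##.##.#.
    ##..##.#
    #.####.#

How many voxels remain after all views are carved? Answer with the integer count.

full grid |V| = 512
carve view 1 (along x, YZ-mask fill 42/64): 336 voxels remain
carve view 2 (along y, XZ-mask fill 37/64): 194 voxels remain

|visual hull| = 194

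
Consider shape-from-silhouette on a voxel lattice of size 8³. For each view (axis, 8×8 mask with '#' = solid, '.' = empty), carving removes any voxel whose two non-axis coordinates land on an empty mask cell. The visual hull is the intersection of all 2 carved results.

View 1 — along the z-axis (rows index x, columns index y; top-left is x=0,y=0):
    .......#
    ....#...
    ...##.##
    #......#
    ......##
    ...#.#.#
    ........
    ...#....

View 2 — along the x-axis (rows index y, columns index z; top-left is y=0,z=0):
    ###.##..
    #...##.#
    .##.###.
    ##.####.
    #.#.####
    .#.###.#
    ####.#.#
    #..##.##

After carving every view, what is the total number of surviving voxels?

77 voxels

full grid |V| = 512
  1. axis=2 (XY plane), |mask|=14  ⇒  voxels=112
  2. axis=0 (YZ plane), |mask|=42  ⇒  voxels=77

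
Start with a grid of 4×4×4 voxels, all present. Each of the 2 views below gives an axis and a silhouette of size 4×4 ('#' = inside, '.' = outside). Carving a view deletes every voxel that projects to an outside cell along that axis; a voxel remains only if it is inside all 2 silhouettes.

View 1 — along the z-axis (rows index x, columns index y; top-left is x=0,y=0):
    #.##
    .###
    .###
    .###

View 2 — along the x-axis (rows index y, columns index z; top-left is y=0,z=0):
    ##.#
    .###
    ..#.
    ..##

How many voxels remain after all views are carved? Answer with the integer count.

voxel count = 24

before carving: 64 voxels (4×4×4)
[1] z-view keeps 12 columns → grid now 48
[2] x-view keeps 9 columns → grid now 24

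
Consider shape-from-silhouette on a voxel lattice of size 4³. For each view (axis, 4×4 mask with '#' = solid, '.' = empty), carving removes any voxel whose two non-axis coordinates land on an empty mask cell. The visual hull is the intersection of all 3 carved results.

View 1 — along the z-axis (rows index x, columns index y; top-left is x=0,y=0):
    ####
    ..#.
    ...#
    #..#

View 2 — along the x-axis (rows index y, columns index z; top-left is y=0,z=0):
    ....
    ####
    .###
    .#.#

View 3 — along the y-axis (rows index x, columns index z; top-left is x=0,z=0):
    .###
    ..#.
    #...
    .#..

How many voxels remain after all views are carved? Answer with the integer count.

start: 4×4×4 = 64 voxels
[1] z-view keeps 8 columns → grid now 32
[2] x-view keeps 9 columns → grid now 16
[3] y-view keeps 6 columns → grid now 10

10 voxels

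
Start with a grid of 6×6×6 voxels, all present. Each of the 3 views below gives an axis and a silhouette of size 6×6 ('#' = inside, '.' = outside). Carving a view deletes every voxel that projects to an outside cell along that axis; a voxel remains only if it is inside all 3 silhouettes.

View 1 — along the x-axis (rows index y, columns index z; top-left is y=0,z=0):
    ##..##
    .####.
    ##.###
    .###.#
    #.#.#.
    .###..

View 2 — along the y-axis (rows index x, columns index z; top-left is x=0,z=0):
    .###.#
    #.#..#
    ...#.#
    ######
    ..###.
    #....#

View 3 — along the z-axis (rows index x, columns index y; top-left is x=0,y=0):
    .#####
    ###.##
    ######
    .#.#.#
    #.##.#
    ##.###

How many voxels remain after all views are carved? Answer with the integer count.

full grid |V| = 216
after view 1 [x-axis, 23 of 36 cells solid] → remaining = 138
after view 2 [y-axis, 20 of 36 cells solid] → remaining = 74
after view 3 [z-axis, 28 of 36 cells solid] → remaining = 51

51 voxels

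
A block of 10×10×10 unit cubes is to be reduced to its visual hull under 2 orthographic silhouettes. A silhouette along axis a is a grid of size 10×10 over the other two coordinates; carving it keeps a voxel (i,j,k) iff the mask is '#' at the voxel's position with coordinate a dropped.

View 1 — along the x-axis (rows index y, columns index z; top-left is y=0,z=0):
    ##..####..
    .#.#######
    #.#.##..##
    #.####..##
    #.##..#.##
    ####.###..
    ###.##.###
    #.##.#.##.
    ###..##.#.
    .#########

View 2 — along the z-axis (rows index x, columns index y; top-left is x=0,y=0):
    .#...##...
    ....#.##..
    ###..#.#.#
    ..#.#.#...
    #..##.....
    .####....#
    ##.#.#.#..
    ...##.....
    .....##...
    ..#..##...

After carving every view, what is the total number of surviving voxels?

before carving: 1000 voxels (10×10×10)
after view 1 [x-axis, 69 of 100 cells solid] → remaining = 690
after view 2 [z-axis, 35 of 100 cells solid] → remaining = 243

|visual hull| = 243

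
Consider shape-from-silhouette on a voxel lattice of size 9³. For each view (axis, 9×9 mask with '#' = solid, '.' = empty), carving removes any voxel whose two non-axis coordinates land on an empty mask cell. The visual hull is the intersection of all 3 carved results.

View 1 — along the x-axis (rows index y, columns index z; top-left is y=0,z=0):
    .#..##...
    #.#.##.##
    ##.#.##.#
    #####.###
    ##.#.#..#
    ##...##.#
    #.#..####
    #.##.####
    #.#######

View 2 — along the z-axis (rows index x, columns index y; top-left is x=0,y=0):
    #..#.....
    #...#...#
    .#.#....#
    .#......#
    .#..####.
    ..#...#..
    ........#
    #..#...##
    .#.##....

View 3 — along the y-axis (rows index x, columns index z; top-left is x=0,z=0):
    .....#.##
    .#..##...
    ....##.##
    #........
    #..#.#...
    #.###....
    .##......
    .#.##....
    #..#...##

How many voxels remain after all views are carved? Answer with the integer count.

initial block: 9^3 = 729
carve view 1 (along x, YZ-mask fill 54/81): 486 voxels remain
carve view 2 (along z, XY-mask fill 25/81): 157 voxels remain
carve view 3 (along y, XZ-mask fill 27/81): 58 voxels remain

|visual hull| = 58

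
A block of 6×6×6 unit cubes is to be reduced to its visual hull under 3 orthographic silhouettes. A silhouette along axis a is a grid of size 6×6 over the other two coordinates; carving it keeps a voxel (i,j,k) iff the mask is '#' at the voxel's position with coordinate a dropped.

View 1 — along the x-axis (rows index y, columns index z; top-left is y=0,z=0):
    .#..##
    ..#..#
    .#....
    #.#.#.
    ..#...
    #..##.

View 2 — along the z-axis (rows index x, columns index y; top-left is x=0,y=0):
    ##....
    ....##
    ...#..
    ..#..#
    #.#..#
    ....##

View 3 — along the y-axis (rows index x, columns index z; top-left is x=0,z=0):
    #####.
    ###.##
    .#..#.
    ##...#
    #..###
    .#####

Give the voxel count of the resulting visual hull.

before carving: 216 voxels (6×6×6)
V1 x: intersect with YZ mask (13 set) -- 78 left
V2 z: intersect with XY mask (12 set) -- 27 left
V3 y: intersect with XZ mask (24 set) -- 17 left

17 voxels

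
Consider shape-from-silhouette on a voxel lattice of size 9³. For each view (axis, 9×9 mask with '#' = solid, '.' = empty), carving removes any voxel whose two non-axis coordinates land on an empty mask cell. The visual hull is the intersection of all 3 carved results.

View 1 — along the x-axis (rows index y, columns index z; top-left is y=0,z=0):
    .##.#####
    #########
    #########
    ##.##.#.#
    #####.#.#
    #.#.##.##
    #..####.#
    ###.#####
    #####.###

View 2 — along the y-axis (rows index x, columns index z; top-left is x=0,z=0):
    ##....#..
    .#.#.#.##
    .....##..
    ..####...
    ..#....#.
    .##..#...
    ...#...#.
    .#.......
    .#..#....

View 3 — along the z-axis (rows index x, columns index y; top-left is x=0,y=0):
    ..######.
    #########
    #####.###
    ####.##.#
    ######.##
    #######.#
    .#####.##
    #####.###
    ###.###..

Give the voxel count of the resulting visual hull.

remaining voxels: 141

initial block: 9^3 = 729
[1] x-view keeps 66 columns → grid now 594
[2] y-view keeps 24 columns → grid now 167
[3] z-view keeps 67 columns → grid now 141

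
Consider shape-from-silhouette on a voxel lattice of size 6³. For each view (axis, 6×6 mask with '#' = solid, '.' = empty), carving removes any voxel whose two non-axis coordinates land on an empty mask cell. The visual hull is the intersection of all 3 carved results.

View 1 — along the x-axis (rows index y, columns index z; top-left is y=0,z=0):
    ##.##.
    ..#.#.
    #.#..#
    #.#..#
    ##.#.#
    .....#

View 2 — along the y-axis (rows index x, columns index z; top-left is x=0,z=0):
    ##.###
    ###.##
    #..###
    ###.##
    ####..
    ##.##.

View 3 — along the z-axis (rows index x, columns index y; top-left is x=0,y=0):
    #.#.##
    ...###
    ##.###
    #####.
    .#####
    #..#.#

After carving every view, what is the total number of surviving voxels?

initial block: 6^3 = 216
[1] x-view keeps 17 columns → grid now 102
[2] y-view keeps 27 columns → grid now 77
[3] z-view keeps 25 columns → grid now 55

|visual hull| = 55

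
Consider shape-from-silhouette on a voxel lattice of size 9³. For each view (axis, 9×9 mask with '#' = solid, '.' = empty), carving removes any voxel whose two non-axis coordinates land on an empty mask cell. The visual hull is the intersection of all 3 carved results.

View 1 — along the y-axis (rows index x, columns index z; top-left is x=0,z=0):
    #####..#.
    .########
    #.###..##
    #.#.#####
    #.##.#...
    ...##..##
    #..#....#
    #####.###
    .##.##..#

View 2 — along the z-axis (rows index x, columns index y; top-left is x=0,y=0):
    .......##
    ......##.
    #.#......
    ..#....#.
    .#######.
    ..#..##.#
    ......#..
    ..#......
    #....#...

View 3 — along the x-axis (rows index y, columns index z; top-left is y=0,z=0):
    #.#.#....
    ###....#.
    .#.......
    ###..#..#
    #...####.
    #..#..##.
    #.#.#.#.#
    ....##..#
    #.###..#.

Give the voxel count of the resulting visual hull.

43 voxels

full grid |V| = 729
[1] y-view keeps 51 columns → grid now 459
[2] z-view keeps 23 columns → grid now 119
[3] x-view keeps 35 columns → grid now 43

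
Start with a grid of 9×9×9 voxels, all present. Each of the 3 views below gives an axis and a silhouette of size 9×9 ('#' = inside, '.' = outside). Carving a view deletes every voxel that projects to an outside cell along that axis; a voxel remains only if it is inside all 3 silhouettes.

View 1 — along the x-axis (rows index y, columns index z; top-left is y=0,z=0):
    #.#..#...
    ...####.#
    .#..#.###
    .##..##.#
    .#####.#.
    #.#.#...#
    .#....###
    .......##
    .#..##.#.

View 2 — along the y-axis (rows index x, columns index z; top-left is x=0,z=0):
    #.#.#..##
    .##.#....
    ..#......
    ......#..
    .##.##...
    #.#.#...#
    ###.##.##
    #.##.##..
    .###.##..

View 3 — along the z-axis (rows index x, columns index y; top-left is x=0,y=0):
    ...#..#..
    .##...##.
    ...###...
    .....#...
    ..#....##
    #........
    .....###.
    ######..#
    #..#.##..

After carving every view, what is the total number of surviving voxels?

remaining voxels: 52

before carving: 729 voxels (9×9×9)
V1 x: intersect with YZ mask (38 set) -- 342 left
V2 y: intersect with XZ mask (35 set) -- 149 left
V3 z: intersect with XY mask (28 set) -- 52 left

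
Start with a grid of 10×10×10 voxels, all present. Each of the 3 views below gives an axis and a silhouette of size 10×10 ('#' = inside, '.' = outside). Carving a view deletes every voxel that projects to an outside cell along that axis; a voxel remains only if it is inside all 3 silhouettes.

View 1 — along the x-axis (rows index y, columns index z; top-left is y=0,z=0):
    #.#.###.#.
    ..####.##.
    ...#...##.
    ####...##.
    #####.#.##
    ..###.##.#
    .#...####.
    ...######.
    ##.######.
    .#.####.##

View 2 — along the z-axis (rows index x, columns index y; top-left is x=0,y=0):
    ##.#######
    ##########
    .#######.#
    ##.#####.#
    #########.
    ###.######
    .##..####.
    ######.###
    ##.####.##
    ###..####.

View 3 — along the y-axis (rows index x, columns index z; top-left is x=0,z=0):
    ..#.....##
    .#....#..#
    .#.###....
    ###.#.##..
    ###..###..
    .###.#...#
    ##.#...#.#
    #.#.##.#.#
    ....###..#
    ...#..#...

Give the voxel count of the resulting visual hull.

start: 10×10×10 = 1000 voxels
V1 x: intersect with YZ mask (61 set) -- 610 left
V2 z: intersect with XY mask (83 set) -- 507 left
V3 y: intersect with XZ mask (44 set) -- 210 left

remaining voxels: 210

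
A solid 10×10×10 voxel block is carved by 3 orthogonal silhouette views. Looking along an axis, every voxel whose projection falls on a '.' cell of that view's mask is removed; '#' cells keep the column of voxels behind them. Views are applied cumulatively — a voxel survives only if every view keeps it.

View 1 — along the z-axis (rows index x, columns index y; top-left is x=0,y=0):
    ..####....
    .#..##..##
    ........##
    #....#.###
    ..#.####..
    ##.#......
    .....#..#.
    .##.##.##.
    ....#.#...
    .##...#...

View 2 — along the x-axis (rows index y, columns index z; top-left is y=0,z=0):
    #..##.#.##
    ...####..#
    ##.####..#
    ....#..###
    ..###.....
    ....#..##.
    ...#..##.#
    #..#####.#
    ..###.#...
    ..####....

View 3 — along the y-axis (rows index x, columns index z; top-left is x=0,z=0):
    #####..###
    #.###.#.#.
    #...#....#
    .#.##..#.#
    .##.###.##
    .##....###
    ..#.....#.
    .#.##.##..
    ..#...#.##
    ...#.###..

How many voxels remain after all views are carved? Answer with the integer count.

full grid |V| = 1000
after view 1 [z-axis, 37 of 100 cells solid] → remaining = 370
after view 2 [x-axis, 47 of 100 cells solid] → remaining = 166
after view 3 [y-axis, 49 of 100 cells solid] → remaining = 98

voxel count = 98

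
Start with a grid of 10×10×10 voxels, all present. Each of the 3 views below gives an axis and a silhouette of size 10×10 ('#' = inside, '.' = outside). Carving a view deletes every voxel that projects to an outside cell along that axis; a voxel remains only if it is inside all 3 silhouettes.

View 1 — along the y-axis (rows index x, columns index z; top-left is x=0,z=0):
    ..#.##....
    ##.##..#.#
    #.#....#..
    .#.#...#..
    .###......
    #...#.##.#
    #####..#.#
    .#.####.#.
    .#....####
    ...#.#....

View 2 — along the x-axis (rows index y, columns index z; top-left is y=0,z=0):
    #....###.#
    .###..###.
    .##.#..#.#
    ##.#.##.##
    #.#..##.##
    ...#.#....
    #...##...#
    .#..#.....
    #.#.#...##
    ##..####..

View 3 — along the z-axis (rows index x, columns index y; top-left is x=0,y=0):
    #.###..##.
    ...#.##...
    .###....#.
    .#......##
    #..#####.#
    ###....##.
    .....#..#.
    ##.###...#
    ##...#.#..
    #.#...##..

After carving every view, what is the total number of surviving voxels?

initial block: 10^3 = 1000
[1] y-view keeps 43 columns → grid now 430
[2] x-view keeps 48 columns → grid now 202
[3] z-view keeps 44 columns → grid now 83

|visual hull| = 83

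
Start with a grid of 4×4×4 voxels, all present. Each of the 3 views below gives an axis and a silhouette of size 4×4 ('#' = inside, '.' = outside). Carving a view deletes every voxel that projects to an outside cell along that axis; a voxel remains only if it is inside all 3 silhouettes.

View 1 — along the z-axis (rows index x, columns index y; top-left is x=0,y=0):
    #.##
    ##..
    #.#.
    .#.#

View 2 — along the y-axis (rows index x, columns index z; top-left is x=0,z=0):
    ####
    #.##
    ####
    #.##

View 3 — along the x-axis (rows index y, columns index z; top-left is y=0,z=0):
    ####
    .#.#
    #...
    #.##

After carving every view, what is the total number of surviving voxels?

|visual hull| = 21

initial block: 4^3 = 64
after view 1 [z-axis, 9 of 16 cells solid] → remaining = 36
after view 2 [y-axis, 14 of 16 cells solid] → remaining = 32
after view 3 [x-axis, 10 of 16 cells solid] → remaining = 21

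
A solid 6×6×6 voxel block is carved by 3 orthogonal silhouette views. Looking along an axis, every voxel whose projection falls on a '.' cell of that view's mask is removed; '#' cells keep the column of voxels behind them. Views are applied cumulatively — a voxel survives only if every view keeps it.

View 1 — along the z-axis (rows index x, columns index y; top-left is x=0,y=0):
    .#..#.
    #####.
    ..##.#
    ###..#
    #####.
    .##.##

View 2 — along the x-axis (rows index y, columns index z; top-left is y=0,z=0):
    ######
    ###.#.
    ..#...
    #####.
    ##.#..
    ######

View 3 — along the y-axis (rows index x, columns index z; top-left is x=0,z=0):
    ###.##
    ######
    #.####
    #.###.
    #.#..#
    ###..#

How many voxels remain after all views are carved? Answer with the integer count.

voxel count = 66

before carving: 216 voxels (6×6×6)
  1. axis=2 (XY plane), |mask|=23  ⇒  voxels=138
  2. axis=0 (YZ plane), |mask|=25  ⇒  voxels=88
  3. axis=1 (XZ plane), |mask|=27  ⇒  voxels=66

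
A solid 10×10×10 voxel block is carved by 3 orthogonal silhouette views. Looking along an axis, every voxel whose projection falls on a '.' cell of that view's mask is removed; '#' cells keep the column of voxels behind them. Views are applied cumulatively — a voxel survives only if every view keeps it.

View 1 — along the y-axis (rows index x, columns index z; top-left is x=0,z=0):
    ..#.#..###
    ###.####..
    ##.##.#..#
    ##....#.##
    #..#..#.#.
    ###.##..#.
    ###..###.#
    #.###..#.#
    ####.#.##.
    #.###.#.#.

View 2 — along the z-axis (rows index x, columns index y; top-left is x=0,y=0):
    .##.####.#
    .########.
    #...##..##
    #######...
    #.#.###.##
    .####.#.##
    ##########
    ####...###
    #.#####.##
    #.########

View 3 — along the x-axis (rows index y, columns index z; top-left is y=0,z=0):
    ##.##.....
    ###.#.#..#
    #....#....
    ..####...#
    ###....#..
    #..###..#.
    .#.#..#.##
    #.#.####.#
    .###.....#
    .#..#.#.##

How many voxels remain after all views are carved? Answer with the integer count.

start: 10×10×10 = 1000 voxels
step 1: project along y, AND mask (59/100) → |grid| = 590
step 2: project along z, AND mask (75/100) → |grid| = 448
step 3: project along x, AND mask (47/100) → |grid| = 211

|visual hull| = 211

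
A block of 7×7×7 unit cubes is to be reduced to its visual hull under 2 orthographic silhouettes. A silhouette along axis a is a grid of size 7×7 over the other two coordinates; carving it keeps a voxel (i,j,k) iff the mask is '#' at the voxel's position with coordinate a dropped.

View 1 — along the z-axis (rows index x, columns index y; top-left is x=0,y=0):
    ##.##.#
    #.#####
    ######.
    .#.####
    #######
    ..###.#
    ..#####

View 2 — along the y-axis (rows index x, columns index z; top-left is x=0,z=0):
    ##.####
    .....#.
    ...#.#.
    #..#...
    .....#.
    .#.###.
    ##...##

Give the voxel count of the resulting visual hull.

|visual hull| = 101

before carving: 343 voxels (7×7×7)
step 1: project along z, AND mask (38/49) → |grid| = 266
step 2: project along y, AND mask (20/49) → |grid| = 101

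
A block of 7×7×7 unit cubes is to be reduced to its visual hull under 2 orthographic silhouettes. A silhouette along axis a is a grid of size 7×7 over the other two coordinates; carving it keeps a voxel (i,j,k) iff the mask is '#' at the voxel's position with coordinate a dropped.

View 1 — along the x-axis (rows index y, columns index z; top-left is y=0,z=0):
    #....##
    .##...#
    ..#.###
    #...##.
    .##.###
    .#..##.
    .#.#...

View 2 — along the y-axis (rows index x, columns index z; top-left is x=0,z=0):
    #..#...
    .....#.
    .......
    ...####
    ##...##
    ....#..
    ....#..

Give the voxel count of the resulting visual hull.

before carving: 343 voxels (7×7×7)
[1] x-view keeps 23 columns → grid now 161
[2] y-view keeps 13 columns → grid now 45

voxel count = 45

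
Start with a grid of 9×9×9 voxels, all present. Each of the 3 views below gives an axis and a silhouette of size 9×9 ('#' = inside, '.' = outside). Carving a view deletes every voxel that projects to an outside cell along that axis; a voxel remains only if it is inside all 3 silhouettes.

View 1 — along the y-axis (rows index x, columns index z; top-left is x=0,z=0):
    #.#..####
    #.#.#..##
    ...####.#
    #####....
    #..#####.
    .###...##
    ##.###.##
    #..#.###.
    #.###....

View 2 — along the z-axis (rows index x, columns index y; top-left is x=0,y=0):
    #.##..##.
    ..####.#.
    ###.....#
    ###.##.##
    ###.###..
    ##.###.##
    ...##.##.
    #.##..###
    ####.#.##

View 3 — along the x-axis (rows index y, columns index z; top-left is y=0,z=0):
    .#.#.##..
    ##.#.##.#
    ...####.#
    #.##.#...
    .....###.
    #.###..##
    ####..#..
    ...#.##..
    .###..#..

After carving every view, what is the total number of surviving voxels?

full grid |V| = 729
step 1: project along y, AND mask (48/81) → |grid| = 432
step 2: project along z, AND mask (51/81) → |grid| = 267
step 3: project along x, AND mask (40/81) → |grid| = 131

remaining voxels: 131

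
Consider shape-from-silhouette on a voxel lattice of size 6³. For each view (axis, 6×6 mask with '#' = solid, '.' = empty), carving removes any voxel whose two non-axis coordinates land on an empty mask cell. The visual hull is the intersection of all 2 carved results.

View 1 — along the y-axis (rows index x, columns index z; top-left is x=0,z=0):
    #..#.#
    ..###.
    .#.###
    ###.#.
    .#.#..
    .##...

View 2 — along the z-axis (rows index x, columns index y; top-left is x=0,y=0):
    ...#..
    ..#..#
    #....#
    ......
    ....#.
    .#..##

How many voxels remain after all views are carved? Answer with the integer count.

full grid |V| = 216
V1 y: intersect with XZ mask (18 set) -- 108 left
V2 z: intersect with XY mask (9 set) -- 25 left

25 voxels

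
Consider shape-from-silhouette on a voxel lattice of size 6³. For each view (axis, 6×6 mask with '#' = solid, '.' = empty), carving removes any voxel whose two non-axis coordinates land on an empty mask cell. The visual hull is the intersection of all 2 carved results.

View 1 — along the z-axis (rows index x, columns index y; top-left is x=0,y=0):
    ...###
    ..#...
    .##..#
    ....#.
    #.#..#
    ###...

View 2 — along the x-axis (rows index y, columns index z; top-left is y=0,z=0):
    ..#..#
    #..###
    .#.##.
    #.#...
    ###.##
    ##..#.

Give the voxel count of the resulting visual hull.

initial block: 6^3 = 216
V1 z: intersect with XY mask (14 set) -- 84 left
V2 x: intersect with YZ mask (19 set) -- 45 left

|visual hull| = 45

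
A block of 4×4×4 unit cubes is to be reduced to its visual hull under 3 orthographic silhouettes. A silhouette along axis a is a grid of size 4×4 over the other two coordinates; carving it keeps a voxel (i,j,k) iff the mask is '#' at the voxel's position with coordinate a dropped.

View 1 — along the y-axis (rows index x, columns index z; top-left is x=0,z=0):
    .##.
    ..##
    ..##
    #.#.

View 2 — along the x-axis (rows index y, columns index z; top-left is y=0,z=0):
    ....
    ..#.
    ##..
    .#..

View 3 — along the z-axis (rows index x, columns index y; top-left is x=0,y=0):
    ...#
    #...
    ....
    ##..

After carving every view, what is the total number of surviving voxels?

remaining voxels: 2

before carving: 64 voxels (4×4×4)
  1. axis=1 (XZ plane), |mask|=8  ⇒  voxels=32
  2. axis=0 (YZ plane), |mask|=4  ⇒  voxels=7
  3. axis=2 (XY plane), |mask|=4  ⇒  voxels=2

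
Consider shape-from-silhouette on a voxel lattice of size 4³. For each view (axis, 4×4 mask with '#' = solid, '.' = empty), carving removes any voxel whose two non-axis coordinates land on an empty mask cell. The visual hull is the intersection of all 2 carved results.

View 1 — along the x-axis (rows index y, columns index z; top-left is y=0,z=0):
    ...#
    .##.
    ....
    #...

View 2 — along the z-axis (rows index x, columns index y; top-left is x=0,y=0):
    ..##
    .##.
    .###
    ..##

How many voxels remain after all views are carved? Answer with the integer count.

before carving: 64 voxels (4×4×4)
V1 x: intersect with YZ mask (4 set) -- 16 left
V2 z: intersect with XY mask (9 set) -- 7 left

|visual hull| = 7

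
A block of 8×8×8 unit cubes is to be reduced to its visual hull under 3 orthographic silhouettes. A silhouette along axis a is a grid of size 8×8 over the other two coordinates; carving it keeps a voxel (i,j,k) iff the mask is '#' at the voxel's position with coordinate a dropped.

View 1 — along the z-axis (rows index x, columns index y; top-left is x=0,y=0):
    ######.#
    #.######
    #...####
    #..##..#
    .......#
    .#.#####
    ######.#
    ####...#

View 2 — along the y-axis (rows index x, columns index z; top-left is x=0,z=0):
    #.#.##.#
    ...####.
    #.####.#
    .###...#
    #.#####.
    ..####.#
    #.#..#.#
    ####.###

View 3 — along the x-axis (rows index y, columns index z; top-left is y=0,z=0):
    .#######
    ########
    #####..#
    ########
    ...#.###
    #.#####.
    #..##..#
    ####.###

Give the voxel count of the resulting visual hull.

full grid |V| = 512
carve view 1 (along z, XY-mask fill 42/64): 336 voxels remain
carve view 2 (along y, XZ-mask fill 41/64): 208 voxels remain
carve view 3 (along x, YZ-mask fill 50/64): 170 voxels remain

voxel count = 170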